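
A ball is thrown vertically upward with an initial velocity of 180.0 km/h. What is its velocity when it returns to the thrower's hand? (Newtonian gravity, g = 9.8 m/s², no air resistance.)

By conservation of energy (no air resistance), the ball returns to the throw height with the same speed as launch, but directed downward.
|v_ground| = v₀ = 180.0 km/h
v_ground = 180.0 km/h (downward)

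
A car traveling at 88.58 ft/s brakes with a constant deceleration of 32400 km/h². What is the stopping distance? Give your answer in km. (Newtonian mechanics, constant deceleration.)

v₀ = 88.58 ft/s × 0.3048 = 26.9992 m/s
a = 32400 km/h² × 7.716049382716049e-05 = 2.5 m/s²
d = v₀² / (2a) = 26.9992² / (2 × 2.5) = 728.957 / 5.0 = 145.791 m
d = 145.791 m / 1000.0 = 0.1458 km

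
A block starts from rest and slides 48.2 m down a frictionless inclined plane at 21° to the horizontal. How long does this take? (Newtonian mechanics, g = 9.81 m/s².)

a = g sin(θ) = 9.81 × sin(21°) = 3.5156 m/s²
t = √(2d/a) = √(2 × 48.2 / 3.5156) = 5.24 s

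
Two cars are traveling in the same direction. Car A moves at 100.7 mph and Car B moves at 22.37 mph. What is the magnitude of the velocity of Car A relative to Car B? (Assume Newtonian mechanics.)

v_rel = |v_A - v_B| = |100.7 - 22.37| = 78.33 mph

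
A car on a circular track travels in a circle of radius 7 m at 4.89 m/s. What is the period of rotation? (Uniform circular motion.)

T = 2πr/v = 2π×7/4.89 = 8.99 s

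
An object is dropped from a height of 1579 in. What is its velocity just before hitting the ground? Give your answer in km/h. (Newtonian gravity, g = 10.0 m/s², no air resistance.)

h = 1579 in × 0.0254 = 40.1066 m
v = √(2gh) = √(2 × 10.0 × 40.1066) = 28.3219 m/s
v = 28.3219 m/s / 0.2777777777777778 = 102.0 km/h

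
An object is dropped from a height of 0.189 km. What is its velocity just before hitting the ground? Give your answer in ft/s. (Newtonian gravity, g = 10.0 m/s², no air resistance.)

h = 0.189 km × 1000.0 = 189.0 m
v = √(2gh) = √(2 × 10.0 × 189.0) = 61.4817 m/s
v = 61.4817 m/s / 0.3048 = 201.7 ft/s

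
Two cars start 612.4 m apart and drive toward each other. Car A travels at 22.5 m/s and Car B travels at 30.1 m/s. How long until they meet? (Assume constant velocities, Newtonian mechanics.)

Combined speed: v_combined = 22.5 + 30.1 = 52.6 m/s
Time to meet: t = d/v_combined = 612.4/52.6 = 11.64 s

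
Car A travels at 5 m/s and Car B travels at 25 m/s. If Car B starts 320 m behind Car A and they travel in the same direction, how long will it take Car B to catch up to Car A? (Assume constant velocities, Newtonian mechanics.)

Relative speed: v_rel = 25 - 5 = 20 m/s
Time to catch: t = d₀/v_rel = 320/20 = 16.0 s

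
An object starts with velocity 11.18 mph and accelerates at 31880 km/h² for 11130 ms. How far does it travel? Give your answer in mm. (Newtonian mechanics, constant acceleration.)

v₀ = 11.18 mph × 0.44704 = 4.99791 m/s
a = 31880 km/h² × 7.716049382716049e-05 = 2.45988 m/s²
t = 11130 ms × 0.001 = 11.13 s
d = v₀ × t + ½ × a × t² = 4.99791 × 11.13 + 0.5 × 2.45988 × 11.13² = 207.988 m
d = 207.988 m / 0.001 = 208000 mm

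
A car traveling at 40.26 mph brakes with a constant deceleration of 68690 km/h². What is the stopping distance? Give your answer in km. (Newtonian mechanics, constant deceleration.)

v₀ = 40.26 mph × 0.44704 = 17.9978 m/s
a = 68690 km/h² × 7.716049382716049e-05 = 5.30015 m/s²
d = v₀² / (2a) = 17.9978² / (2 × 5.30015) = 323.921 / 10.6003 = 30.5577 m
d = 30.5577 m / 1000.0 = 0.03056 km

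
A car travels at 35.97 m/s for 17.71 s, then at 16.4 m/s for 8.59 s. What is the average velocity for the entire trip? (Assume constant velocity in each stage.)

d₁ = v₁t₁ = 35.97 × 17.71 = 637.0287 m
d₂ = v₂t₂ = 16.4 × 8.59 = 140.876 m
d_total = 777.9047 m, t_total = 26.3 s
v_avg = d_total/t_total = 777.9047/26.3 = 29.58 m/s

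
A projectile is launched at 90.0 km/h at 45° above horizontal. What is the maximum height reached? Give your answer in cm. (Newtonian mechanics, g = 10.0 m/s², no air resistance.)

v₀ = 90.0 km/h × 0.2777777777777778 = 25.0 m/s
H = v₀² × sin²(θ) / (2g) = 25.0² × sin(45°)² / (2 × 10.0) = 625.0 × 0.5 / 20.0 = 15.625 m
H = 15.625 m / 0.01 = 1562 cm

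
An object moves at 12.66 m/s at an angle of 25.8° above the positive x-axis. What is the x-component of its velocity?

vₓ = v cos(θ) = 12.66 × cos(25.8°) = 11.4 m/s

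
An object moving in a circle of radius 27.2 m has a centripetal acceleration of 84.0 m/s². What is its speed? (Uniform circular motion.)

v = √(a_c × r) = √(84.0 × 27.2) = 47.8 m/s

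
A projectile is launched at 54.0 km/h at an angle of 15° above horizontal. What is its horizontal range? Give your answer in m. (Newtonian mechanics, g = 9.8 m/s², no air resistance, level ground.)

v₀ = 54.0 km/h × 0.2777777777777778 = 15.0 m/s
R = v₀² × sin(2θ) / g = 15.0² × sin(2 × 15°) / 9.8 = 225.0 × 0.5 / 9.8 = 11.48 m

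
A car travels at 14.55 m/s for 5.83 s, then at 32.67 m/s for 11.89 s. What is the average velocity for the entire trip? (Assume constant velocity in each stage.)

d₁ = v₁t₁ = 14.55 × 5.83 = 84.8265 m
d₂ = v₂t₂ = 32.67 × 11.89 = 388.4463 m
d_total = 473.2728 m, t_total = 17.72 s
v_avg = d_total/t_total = 473.2728/17.72 = 26.71 m/s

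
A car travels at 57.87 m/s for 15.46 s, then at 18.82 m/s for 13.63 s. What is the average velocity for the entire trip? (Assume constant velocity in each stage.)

d₁ = v₁t₁ = 57.87 × 15.46 = 894.6702 m
d₂ = v₂t₂ = 18.82 × 13.63 = 256.5166 m
d_total = 1151.1868 m, t_total = 29.09 s
v_avg = d_total/t_total = 1151.1868/29.09 = 39.57 m/s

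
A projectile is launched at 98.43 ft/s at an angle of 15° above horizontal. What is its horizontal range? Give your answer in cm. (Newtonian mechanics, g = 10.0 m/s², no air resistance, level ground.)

v₀ = 98.43 ft/s × 0.3048 = 30.0015 m/s
R = v₀² × sin(2θ) / g = 30.0015² × sin(2 × 15°) / 10.0 = 900.09 × 0.5 / 10.0 = 45.0045 m
R = 45.0045 m / 0.01 = 4500 cm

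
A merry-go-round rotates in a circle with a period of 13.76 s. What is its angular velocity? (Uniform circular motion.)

ω = 2π/T = 2π/13.76 = 0.4566 rad/s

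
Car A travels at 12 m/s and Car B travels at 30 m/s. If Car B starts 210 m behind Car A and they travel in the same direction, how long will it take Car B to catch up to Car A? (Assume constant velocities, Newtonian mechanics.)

Relative speed: v_rel = 30 - 12 = 18 m/s
Time to catch: t = d₀/v_rel = 210/18 = 11.67 s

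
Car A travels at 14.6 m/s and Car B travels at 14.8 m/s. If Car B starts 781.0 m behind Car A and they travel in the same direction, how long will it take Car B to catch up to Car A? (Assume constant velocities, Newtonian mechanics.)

Relative speed: v_rel = 14.8 - 14.6 = 0.2 m/s
Time to catch: t = d₀/v_rel = 781.0/0.2 = 3905.0 s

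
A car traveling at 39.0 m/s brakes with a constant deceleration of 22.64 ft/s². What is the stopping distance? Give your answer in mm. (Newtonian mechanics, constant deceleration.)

a = 22.64 ft/s² × 0.3048 = 6.90067 m/s²
d = v₀² / (2a) = 39.0² / (2 × 6.90067) = 1521.0 / 13.8013 = 110.207 m
d = 110.207 m / 0.001 = 110200 mm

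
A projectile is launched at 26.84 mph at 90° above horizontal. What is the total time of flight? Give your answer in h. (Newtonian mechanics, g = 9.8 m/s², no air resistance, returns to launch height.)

v₀ = 26.84 mph × 0.44704 = 11.9986 m/s
T = 2 × v₀ × sin(θ) / g = 2 × 11.9986 × sin(90°) / 9.8 = 2 × 11.9986 × 1.0 / 9.8 = 2.44869 s
T = 2.44869 s / 3600.0 = 0.0006802 h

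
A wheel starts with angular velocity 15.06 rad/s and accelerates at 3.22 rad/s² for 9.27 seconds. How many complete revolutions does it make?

θ = ω₀t + ½αt² = 15.06×9.27 + ½×3.22×9.27² = 277.958169 rad
Total revolutions = θ/(2π) = 277.958169/(2π) = 44.24
Complete revolutions = ⌊44.24⌋ = 44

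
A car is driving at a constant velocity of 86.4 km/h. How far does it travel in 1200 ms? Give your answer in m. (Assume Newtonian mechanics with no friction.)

v = 86.4 km/h × 0.2777777777777778 = 24.0 m/s
t = 1200 ms × 0.001 = 1.2 s
d = v × t = 24.0 × 1.2 = 28.8 m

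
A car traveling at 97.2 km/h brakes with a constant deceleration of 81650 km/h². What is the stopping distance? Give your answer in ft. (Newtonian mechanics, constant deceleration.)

v₀ = 97.2 km/h × 0.2777777777777778 = 27.0 m/s
a = 81650 km/h² × 7.716049382716049e-05 = 6.30015 m/s²
d = v₀² / (2a) = 27.0² / (2 × 6.30015) = 729.0 / 12.6003 = 57.8558 m
d = 57.8558 m / 0.3048 = 189.8 ft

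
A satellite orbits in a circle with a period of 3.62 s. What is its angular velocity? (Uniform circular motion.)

ω = 2π/T = 2π/3.62 = 1.7357 rad/s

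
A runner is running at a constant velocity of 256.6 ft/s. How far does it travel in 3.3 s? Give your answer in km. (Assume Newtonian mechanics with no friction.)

v = 256.6 ft/s × 0.3048 = 78.2117 m/s
d = v × t = 78.2117 × 3.3 = 258.099 m
d = 258.099 m / 1000.0 = 0.2581 km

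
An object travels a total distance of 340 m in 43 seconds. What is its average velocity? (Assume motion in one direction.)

v_avg = Δd / Δt = 340 / 43 = 7.91 m/s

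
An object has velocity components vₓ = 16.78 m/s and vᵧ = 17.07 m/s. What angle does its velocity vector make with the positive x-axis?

θ = arctan(vᵧ/vₓ) = arctan(17.07/16.78) = 45.49°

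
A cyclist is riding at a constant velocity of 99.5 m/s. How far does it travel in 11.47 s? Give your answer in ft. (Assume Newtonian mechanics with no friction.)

d = v × t = 99.5 × 11.47 = 1141.27 m
d = 1141.27 m / 0.3048 = 3744 ft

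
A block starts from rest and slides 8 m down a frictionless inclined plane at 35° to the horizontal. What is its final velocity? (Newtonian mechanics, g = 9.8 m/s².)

a = g sin(θ) = 9.8 × sin(35°) = 5.621 m/s²
v = √(2ad) = √(2 × 5.621 × 8) = 9.48 m/s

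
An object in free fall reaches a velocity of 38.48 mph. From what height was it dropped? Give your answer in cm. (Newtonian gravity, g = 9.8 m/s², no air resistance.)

v = 38.48 mph × 0.44704 = 17.2021 m/s
h = v² / (2g) = 17.2021² / (2 × 9.8) = 15.0976 m
h = 15.0976 m / 0.01 = 1510 cm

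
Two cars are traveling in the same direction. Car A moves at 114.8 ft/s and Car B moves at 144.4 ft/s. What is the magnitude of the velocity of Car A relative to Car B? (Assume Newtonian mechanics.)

v_rel = |v_A - v_B| = |114.8 - 144.4| = 29.6 ft/s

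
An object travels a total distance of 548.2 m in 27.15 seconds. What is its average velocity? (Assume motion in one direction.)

v_avg = Δd / Δt = 548.2 / 27.15 = 20.19 m/s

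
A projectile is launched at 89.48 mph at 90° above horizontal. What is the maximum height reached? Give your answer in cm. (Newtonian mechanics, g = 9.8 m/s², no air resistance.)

v₀ = 89.48 mph × 0.44704 = 40.0011 m/s
H = v₀² × sin²(θ) / (2g) = 40.0011² × sin(90°)² / (2 × 9.8) = 1600.09 × 1.0 / 19.6 = 81.6372 m
H = 81.6372 m / 0.01 = 8164 cm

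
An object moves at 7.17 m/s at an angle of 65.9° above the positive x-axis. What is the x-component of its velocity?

vₓ = v cos(θ) = 7.17 × cos(65.9°) = 2.93 m/s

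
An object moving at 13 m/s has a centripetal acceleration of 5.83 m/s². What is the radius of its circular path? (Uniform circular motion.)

r = v²/a_c = 13²/5.83 = 28.99 m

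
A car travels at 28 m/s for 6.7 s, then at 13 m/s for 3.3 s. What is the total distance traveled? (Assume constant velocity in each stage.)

d₁ = v₁t₁ = 28 × 6.7 = 187.6 m
d₂ = v₂t₂ = 13 × 3.3 = 42.9 m
d_total = 187.6 + 42.9 = 230.5 m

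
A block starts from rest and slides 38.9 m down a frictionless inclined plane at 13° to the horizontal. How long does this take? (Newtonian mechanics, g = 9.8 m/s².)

a = g sin(θ) = 9.8 × sin(13°) = 2.2045 m/s²
t = √(2d/a) = √(2 × 38.9 / 2.2045) = 5.94 s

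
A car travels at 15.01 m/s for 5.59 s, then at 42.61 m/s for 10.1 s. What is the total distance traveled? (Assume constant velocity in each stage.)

d₁ = v₁t₁ = 15.01 × 5.59 = 83.9059 m
d₂ = v₂t₂ = 42.61 × 10.1 = 430.361 m
d_total = 83.9059 + 430.361 = 514.27 m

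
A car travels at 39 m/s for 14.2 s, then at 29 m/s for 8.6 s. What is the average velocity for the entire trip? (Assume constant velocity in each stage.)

d₁ = v₁t₁ = 39 × 14.2 = 553.8 m
d₂ = v₂t₂ = 29 × 8.6 = 249.4 m
d_total = 803.2 m, t_total = 22.8 s
v_avg = d_total/t_total = 803.2/22.8 = 35.23 m/s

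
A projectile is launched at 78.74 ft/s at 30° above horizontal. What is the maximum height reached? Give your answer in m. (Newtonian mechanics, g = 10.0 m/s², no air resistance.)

v₀ = 78.74 ft/s × 0.3048 = 24.0 m/s
H = v₀² × sin²(θ) / (2g) = 24.0² × sin(30°)² / (2 × 10.0) = 576.0 × 0.25 / 20.0 = 7.2 m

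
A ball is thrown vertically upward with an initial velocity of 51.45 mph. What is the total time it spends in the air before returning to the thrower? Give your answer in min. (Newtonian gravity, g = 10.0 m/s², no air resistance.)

v₀ = 51.45 mph × 0.44704 = 23.0002 m/s
t_total = 2 × v₀ / g = 2 × 23.0002 / 10.0 = 4.60004 s
t_total = 4.60004 s / 60.0 = 0.07667 min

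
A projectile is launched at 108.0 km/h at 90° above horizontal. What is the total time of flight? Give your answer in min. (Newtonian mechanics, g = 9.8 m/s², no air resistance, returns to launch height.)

v₀ = 108.0 km/h × 0.2777777777777778 = 30.0 m/s
T = 2 × v₀ × sin(θ) / g = 2 × 30.0 × sin(90°) / 9.8 = 2 × 30.0 × 1.0 / 9.8 = 6.12245 s
T = 6.12245 s / 60.0 = 0.102 min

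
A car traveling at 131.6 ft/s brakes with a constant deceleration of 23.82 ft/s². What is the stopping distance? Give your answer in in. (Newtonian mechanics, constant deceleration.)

v₀ = 131.6 ft/s × 0.3048 = 40.1117 m/s
a = 23.82 ft/s² × 0.3048 = 7.26034 m/s²
d = v₀² / (2a) = 40.1117² / (2 × 7.26034) = 1608.95 / 14.5207 = 110.804 m
d = 110.804 m / 0.0254 = 4362 in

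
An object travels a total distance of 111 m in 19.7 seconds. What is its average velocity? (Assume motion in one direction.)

v_avg = Δd / Δt = 111 / 19.7 = 5.63 m/s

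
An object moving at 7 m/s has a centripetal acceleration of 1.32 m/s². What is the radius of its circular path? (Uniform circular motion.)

r = v²/a_c = 7²/1.32 = 37.12 m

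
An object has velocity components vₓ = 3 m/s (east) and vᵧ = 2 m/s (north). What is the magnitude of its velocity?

|v| = √(vₓ² + vᵧ²) = √(3² + 2²) = √(13) = 3.61 m/s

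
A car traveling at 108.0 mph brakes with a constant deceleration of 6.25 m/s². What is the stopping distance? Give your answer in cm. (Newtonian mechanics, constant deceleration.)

v₀ = 108.0 mph × 0.44704 = 48.2803 m/s
d = v₀² / (2a) = 48.2803² / (2 × 6.25) = 2330.99 / 12.5 = 186.479 m
d = 186.479 m / 0.01 = 18650 cm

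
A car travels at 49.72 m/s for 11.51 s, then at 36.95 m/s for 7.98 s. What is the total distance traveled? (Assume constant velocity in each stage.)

d₁ = v₁t₁ = 49.72 × 11.51 = 572.2772 m
d₂ = v₂t₂ = 36.95 × 7.98 = 294.861 m
d_total = 572.2772 + 294.861 = 867.14 m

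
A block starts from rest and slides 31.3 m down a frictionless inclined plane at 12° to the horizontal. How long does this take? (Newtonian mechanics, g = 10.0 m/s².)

a = g sin(θ) = 10.0 × sin(12°) = 2.0791 m/s²
t = √(2d/a) = √(2 × 31.3 / 2.0791) = 5.49 s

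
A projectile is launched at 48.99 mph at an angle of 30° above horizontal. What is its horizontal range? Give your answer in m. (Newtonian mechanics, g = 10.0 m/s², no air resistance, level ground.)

v₀ = 48.99 mph × 0.44704 = 21.9005 m/s
R = v₀² × sin(2θ) / g = 21.9005² × sin(2 × 30°) / 10.0 = 479.632 × 0.866025 / 10.0 = 41.54 m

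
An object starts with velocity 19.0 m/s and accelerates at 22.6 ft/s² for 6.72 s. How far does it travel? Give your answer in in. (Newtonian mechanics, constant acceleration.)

a = 22.6 ft/s² × 0.3048 = 6.88848 m/s²
d = v₀ × t + ½ × a × t² = 19.0 × 6.72 + 0.5 × 6.88848 × 6.72² = 283.216 m
d = 283.216 m / 0.0254 = 11150 in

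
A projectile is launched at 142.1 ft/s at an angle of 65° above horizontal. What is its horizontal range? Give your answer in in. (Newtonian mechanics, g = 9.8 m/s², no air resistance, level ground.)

v₀ = 142.1 ft/s × 0.3048 = 43.3121 m/s
R = v₀² × sin(2θ) / g = 43.3121² × sin(2 × 65°) / 9.8 = 1875.94 × 0.766044 / 9.8 = 146.638 m
R = 146.638 m / 0.0254 = 5773 in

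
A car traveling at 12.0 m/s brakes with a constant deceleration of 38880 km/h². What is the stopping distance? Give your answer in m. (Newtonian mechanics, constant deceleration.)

a = 38880 km/h² × 7.716049382716049e-05 = 3.0 m/s²
d = v₀² / (2a) = 12.0² / (2 × 3.0) = 144.0 / 6.0 = 24.0 m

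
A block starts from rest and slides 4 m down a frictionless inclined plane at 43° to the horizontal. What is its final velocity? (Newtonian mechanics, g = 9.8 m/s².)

a = g sin(θ) = 9.8 × sin(43°) = 6.6836 m/s²
v = √(2ad) = √(2 × 6.6836 × 4) = 7.31 m/s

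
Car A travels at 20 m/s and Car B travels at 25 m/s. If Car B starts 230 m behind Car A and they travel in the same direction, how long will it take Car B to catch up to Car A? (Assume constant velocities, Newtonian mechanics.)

Relative speed: v_rel = 25 - 20 = 5 m/s
Time to catch: t = d₀/v_rel = 230/5 = 46.0 s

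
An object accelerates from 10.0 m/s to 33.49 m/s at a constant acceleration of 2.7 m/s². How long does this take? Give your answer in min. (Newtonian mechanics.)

t = (v - v₀) / a = (33.49 - 10.0) / 2.7 = 8.7 s
t = 8.7 s / 60.0 = 0.145 min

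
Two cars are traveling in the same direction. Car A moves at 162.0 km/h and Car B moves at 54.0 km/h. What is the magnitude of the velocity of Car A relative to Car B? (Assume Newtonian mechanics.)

v_rel = |v_A - v_B| = |162.0 - 54.0| = 108.0 km/h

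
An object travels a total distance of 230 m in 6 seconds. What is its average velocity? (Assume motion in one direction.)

v_avg = Δd / Δt = 230 / 6 = 38.33 m/s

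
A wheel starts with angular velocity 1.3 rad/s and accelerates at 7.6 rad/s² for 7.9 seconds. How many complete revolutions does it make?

θ = ω₀t + ½αt² = 1.3×7.9 + ½×7.6×7.9² = 247.428 rad
Total revolutions = θ/(2π) = 247.428/(2π) = 39.38
Complete revolutions = ⌊39.38⌋ = 39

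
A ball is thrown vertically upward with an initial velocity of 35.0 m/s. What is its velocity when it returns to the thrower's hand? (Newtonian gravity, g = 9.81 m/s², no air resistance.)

By conservation of energy (no air resistance), the ball returns to the throw height with the same speed as launch, but directed downward.
|v_ground| = v₀ = 35.0 m/s
v_ground = 35.0 m/s (downward)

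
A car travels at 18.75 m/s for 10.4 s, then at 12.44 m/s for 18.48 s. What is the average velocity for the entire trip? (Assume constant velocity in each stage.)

d₁ = v₁t₁ = 18.75 × 10.4 = 195.0 m
d₂ = v₂t₂ = 12.44 × 18.48 = 229.8912 m
d_total = 424.8912 m, t_total = 28.88 s
v_avg = d_total/t_total = 424.8912/28.88 = 14.71 m/s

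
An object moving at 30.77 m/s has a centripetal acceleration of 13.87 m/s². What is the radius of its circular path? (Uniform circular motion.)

r = v²/a_c = 30.77²/13.87 = 68.26 m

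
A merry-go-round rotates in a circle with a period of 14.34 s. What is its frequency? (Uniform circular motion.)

f = 1/T = 1/14.34 = 0.0697 Hz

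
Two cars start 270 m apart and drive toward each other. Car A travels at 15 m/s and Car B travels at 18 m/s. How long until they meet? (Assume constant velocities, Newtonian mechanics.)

Combined speed: v_combined = 15 + 18 = 33 m/s
Time to meet: t = d/v_combined = 270/33 = 8.18 s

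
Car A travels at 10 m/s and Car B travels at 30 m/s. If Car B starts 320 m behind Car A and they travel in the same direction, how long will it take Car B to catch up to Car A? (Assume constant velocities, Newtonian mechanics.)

Relative speed: v_rel = 30 - 10 = 20 m/s
Time to catch: t = d₀/v_rel = 320/20 = 16.0 s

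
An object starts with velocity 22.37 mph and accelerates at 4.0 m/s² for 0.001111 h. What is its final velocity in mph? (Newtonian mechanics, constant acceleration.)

v₀ = 22.37 mph × 0.44704 = 10.0003 m/s
t = 0.001111 h × 3600.0 = 3.9996 s
v = v₀ + a × t = 10.0003 + 4.0 × 3.9996 = 25.9987 m/s
v = 25.9987 m/s / 0.44704 = 58.16 mph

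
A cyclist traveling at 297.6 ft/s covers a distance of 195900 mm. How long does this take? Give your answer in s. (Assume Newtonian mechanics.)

d = 195900 mm × 0.001 = 195.9 m
v = 297.6 ft/s × 0.3048 = 90.7085 m/s
t = d / v = 195.9 / 90.7085 = 2.16 s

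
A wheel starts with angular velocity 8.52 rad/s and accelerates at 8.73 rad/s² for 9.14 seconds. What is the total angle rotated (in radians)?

θ = ω₀t + ½αt² = 8.52×9.14 + ½×8.73×9.14² = 442.52 rad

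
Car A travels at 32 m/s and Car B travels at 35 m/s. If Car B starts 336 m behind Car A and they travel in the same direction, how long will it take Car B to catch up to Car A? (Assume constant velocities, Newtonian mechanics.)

Relative speed: v_rel = 35 - 32 = 3 m/s
Time to catch: t = d₀/v_rel = 336/3 = 112.0 s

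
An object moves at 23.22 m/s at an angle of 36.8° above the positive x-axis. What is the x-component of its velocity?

vₓ = v cos(θ) = 23.22 × cos(36.8°) = 18.59 m/s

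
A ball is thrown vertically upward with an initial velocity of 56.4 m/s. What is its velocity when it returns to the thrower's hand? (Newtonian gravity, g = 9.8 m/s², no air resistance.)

By conservation of energy (no air resistance), the ball returns to the throw height with the same speed as launch, but directed downward.
|v_ground| = v₀ = 56.4 m/s
v_ground = 56.4 m/s (downward)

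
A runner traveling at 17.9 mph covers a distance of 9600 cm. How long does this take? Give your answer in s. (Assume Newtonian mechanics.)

d = 9600 cm × 0.01 = 96.0 m
v = 17.9 mph × 0.44704 = 8.00202 m/s
t = d / v = 96.0 / 8.00202 = 12.0 s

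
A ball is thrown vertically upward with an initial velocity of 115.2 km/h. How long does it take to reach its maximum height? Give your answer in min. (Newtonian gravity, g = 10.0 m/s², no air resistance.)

v₀ = 115.2 km/h × 0.2777777777777778 = 32.0 m/s
t_up = v₀ / g = 32.0 / 10.0 = 3.2 s
t_up = 3.2 s / 60.0 = 0.05333 min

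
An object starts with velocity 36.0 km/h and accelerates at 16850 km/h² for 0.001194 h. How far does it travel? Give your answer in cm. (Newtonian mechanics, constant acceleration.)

v₀ = 36.0 km/h × 0.2777777777777778 = 10.0 m/s
a = 16850 km/h² × 7.716049382716049e-05 = 1.30015 m/s²
t = 0.001194 h × 3600.0 = 4.2984 s
d = v₀ × t + ½ × a × t² = 10.0 × 4.2984 + 0.5 × 1.30015 × 4.2984² = 54.9949 m
d = 54.9949 m / 0.01 = 5499 cm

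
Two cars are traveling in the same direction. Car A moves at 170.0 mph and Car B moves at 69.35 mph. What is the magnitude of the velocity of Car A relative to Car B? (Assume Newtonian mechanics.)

v_rel = |v_A - v_B| = |170.0 - 69.35| = 100.65 mph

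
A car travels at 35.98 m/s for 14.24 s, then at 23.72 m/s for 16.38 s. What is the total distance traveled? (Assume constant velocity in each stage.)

d₁ = v₁t₁ = 35.98 × 14.24 = 512.3552 m
d₂ = v₂t₂ = 23.72 × 16.38 = 388.5336 m
d_total = 512.3552 + 388.5336 = 900.89 m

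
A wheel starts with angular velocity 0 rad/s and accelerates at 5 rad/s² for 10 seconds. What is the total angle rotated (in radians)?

θ = ω₀t + ½αt² = 0×10 + ½×5×10² = 250.0 rad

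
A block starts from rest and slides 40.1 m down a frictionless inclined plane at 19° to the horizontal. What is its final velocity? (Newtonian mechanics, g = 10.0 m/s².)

a = g sin(θ) = 10.0 × sin(19°) = 3.2557 m/s²
v = √(2ad) = √(2 × 3.2557 × 40.1) = 16.16 m/s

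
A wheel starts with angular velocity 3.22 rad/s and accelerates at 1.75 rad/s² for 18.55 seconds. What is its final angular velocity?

ω = ω₀ + αt = 3.22 + 1.75 × 18.55 = 35.68 rad/s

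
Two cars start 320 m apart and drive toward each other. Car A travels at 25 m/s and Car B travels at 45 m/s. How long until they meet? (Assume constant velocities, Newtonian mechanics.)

Combined speed: v_combined = 25 + 45 = 70 m/s
Time to meet: t = d/v_combined = 320/70 = 4.57 s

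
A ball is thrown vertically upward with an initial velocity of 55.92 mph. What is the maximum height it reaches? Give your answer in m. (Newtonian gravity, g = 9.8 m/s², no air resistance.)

v₀ = 55.92 mph × 0.44704 = 24.9985 m/s
h_max = v₀² / (2g) = 24.9985² / (2 × 9.8) = 624.925 / 19.6 = 31.88 m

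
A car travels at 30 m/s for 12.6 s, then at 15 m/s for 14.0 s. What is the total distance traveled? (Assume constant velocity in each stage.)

d₁ = v₁t₁ = 30 × 12.6 = 378.0 m
d₂ = v₂t₂ = 15 × 14.0 = 210.0 m
d_total = 378.0 + 210.0 = 588.0 m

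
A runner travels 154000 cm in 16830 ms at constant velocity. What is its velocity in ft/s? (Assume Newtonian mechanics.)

d = 154000 cm × 0.01 = 1540.0 m
t = 16830 ms × 0.001 = 16.83 s
v = d / t = 1540.0 / 16.83 = 91.5033 m/s
v = 91.5033 m/s / 0.3048 = 300.2 ft/s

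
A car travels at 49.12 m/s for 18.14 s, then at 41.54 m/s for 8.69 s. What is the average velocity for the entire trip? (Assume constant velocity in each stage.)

d₁ = v₁t₁ = 49.12 × 18.14 = 891.0368 m
d₂ = v₂t₂ = 41.54 × 8.69 = 360.9826 m
d_total = 1252.0194 m, t_total = 26.83 s
v_avg = d_total/t_total = 1252.0194/26.83 = 46.66 m/s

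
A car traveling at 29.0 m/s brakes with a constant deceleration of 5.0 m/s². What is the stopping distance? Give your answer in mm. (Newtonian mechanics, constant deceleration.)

d = v₀² / (2a) = 29.0² / (2 × 5.0) = 841.0 / 10.0 = 84.1 m
d = 84.1 m / 0.001 = 84100 mm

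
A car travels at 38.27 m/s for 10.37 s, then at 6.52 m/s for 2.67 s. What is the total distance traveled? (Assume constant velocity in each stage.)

d₁ = v₁t₁ = 38.27 × 10.37 = 396.8599 m
d₂ = v₂t₂ = 6.52 × 2.67 = 17.4084 m
d_total = 396.8599 + 17.4084 = 414.27 m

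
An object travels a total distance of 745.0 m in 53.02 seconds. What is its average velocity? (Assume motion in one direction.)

v_avg = Δd / Δt = 745.0 / 53.02 = 14.05 m/s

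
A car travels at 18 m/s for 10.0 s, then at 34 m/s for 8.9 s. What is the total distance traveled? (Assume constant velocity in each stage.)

d₁ = v₁t₁ = 18 × 10.0 = 180.0 m
d₂ = v₂t₂ = 34 × 8.9 = 302.6 m
d_total = 180.0 + 302.6 = 482.6 m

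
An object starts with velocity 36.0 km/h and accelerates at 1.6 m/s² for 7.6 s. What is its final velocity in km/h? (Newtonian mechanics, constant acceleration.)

v₀ = 36.0 km/h × 0.2777777777777778 = 10.0 m/s
v = v₀ + a × t = 10.0 + 1.6 × 7.6 = 22.16 m/s
v = 22.16 m/s / 0.2777777777777778 = 79.78 km/h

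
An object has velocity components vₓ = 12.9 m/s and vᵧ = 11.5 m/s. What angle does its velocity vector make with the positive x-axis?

θ = arctan(vᵧ/vₓ) = arctan(11.5/12.9) = 41.72°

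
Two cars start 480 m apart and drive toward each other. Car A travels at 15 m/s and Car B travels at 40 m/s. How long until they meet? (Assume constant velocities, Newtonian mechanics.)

Combined speed: v_combined = 15 + 40 = 55 m/s
Time to meet: t = d/v_combined = 480/55 = 8.73 s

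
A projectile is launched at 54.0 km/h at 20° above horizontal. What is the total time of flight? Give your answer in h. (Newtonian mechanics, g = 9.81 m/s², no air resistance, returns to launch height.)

v₀ = 54.0 km/h × 0.2777777777777778 = 15.0 m/s
T = 2 × v₀ × sin(θ) / g = 2 × 15.0 × sin(20°) / 9.81 = 2 × 15.0 × 0.34202 / 9.81 = 1.04593 s
T = 1.04593 s / 3600.0 = 0.0002905 h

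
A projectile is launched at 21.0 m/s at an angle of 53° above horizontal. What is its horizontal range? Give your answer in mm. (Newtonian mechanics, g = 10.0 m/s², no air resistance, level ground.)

R = v₀² × sin(2θ) / g = 21.0² × sin(2 × 53°) / 10.0 = 441.0 × 0.961262 / 10.0 = 42.3917 m
R = 42.3917 m / 0.001 = 42390 mm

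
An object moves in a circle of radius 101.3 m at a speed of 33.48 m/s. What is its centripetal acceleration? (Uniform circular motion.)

a_c = v²/r = 33.48²/101.3 = 1120.9104/101.3 = 11.07 m/s²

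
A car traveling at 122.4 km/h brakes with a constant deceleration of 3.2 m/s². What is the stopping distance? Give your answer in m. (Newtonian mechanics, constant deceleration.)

v₀ = 122.4 km/h × 0.2777777777777778 = 34.0 m/s
d = v₀² / (2a) = 34.0² / (2 × 3.2) = 1156.0 / 6.4 = 180.6 m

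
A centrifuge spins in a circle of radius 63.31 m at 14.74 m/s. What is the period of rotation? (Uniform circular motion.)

T = 2πr/v = 2π×63.31/14.74 = 26.99 s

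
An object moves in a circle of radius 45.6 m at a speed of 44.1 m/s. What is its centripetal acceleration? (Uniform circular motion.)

a_c = v²/r = 44.1²/45.6 = 1944.81/45.6 = 42.65 m/s²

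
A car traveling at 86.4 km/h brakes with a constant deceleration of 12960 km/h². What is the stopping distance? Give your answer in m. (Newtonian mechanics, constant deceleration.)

v₀ = 86.4 km/h × 0.2777777777777778 = 24.0 m/s
a = 12960 km/h² × 7.716049382716049e-05 = 1.0 m/s²
d = v₀² / (2a) = 24.0² / (2 × 1.0) = 576.0 / 2.0 = 288.0 m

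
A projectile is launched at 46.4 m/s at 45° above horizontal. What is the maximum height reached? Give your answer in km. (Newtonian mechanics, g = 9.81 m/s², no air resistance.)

H = v₀² × sin²(θ) / (2g) = 46.4² × sin(45°)² / (2 × 9.81) = 2152.96 × 0.5 / 19.62 = 54.8665 m
H = 54.8665 m / 1000.0 = 0.05487 km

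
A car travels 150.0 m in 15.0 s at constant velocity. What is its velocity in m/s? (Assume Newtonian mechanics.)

v = d / t = 150.0 / 15.0 = 10.0 m/s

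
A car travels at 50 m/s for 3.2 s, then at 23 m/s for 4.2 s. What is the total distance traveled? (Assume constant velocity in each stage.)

d₁ = v₁t₁ = 50 × 3.2 = 160.0 m
d₂ = v₂t₂ = 23 × 4.2 = 96.6 m
d_total = 160.0 + 96.6 = 256.6 m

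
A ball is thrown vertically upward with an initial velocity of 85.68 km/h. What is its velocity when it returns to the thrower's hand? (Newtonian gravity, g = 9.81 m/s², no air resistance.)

By conservation of energy (no air resistance), the ball returns to the throw height with the same speed as launch, but directed downward.
|v_ground| = v₀ = 85.68 km/h
v_ground = 85.68 km/h (downward)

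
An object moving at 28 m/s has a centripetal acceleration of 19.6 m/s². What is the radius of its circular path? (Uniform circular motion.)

r = v²/a_c = 28²/19.6 = 40.0 m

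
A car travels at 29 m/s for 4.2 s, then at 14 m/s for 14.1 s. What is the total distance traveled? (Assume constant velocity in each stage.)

d₁ = v₁t₁ = 29 × 4.2 = 121.8 m
d₂ = v₂t₂ = 14 × 14.1 = 197.4 m
d_total = 121.8 + 197.4 = 319.2 m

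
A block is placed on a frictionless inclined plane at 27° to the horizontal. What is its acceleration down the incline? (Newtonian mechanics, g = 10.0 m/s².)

a = g sin(θ) = 10.0 × sin(27°) = 10.0 × 0.454 = 4.54 m/s²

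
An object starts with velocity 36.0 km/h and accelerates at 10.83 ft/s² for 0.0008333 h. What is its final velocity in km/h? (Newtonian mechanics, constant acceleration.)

v₀ = 36.0 km/h × 0.2777777777777778 = 10.0 m/s
a = 10.83 ft/s² × 0.3048 = 3.30098 m/s²
t = 0.0008333 h × 3600.0 = 2.99988 s
v = v₀ + a × t = 10.0 + 3.30098 × 2.99988 = 19.9025 m/s
v = 19.9025 m/s / 0.2777777777777778 = 71.65 km/h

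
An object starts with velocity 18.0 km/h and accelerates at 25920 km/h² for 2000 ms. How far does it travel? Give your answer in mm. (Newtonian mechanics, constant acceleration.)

v₀ = 18.0 km/h × 0.2777777777777778 = 5.0 m/s
a = 25920 km/h² × 7.716049382716049e-05 = 2.0 m/s²
t = 2000 ms × 0.001 = 2.0 s
d = v₀ × t + ½ × a × t² = 5.0 × 2.0 + 0.5 × 2.0 × 2.0² = 14.0 m
d = 14.0 m / 0.001 = 14000 mm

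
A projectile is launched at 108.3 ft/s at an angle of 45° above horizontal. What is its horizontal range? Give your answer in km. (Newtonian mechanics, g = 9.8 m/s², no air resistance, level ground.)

v₀ = 108.3 ft/s × 0.3048 = 33.0098 m/s
R = v₀² × sin(2θ) / g = 33.0098² × sin(2 × 45°) / 9.8 = 1089.65 × 1.0 / 9.8 = 111.189 m
R = 111.189 m / 1000.0 = 0.1112 km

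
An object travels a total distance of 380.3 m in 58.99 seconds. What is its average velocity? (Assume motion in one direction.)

v_avg = Δd / Δt = 380.3 / 58.99 = 6.45 m/s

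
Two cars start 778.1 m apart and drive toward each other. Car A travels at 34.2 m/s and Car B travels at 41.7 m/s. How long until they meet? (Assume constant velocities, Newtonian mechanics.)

Combined speed: v_combined = 34.2 + 41.7 = 75.9 m/s
Time to meet: t = d/v_combined = 778.1/75.9 = 10.25 s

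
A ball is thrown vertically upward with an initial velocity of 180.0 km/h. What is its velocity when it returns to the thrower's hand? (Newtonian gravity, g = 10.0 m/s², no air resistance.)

By conservation of energy (no air resistance), the ball returns to the throw height with the same speed as launch, but directed downward.
|v_ground| = v₀ = 180.0 km/h
v_ground = 180.0 km/h (downward)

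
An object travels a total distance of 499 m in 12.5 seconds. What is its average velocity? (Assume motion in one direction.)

v_avg = Δd / Δt = 499 / 12.5 = 39.92 m/s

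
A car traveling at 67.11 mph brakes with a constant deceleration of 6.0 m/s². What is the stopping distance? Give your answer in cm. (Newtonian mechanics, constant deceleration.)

v₀ = 67.11 mph × 0.44704 = 30.0009 m/s
d = v₀² / (2a) = 30.0009² / (2 × 6.0) = 900.054 / 12.0 = 75.0045 m
d = 75.0045 m / 0.01 = 7500 cm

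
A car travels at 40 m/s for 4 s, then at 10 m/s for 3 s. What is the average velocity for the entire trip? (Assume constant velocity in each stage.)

d₁ = v₁t₁ = 40 × 4 = 160 m
d₂ = v₂t₂ = 10 × 3 = 30 m
d_total = 190 m, t_total = 7 s
v_avg = d_total/t_total = 190/7 = 27.14 m/s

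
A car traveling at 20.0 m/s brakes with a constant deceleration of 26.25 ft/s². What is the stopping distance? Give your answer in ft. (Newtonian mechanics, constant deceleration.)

a = 26.25 ft/s² × 0.3048 = 8.001 m/s²
d = v₀² / (2a) = 20.0² / (2 × 8.001) = 400.0 / 16.002 = 24.9969 m
d = 24.9969 m / 0.3048 = 82.01 ft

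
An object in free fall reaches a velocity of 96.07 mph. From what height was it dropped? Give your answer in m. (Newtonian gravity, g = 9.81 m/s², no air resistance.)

v = 96.07 mph × 0.44704 = 42.9471 m/s
h = v² / (2g) = 42.9471² / (2 × 9.81) = 94.01 m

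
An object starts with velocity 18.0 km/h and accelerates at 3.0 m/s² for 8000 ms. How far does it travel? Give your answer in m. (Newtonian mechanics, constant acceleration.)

v₀ = 18.0 km/h × 0.2777777777777778 = 5.0 m/s
t = 8000 ms × 0.001 = 8.0 s
d = v₀ × t + ½ × a × t² = 5.0 × 8.0 + 0.5 × 3.0 × 8.0² = 136.0 m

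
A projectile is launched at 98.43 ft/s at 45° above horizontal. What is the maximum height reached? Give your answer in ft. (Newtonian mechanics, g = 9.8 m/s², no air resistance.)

v₀ = 98.43 ft/s × 0.3048 = 30.0015 m/s
H = v₀² × sin²(θ) / (2g) = 30.0015² × sin(45°)² / (2 × 9.8) = 900.09 × 0.5 / 19.6 = 22.9615 m
H = 22.9615 m / 0.3048 = 75.33 ft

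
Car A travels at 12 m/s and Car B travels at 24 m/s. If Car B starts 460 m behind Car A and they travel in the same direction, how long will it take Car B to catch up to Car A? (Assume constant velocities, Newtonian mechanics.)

Relative speed: v_rel = 24 - 12 = 12 m/s
Time to catch: t = d₀/v_rel = 460/12 = 38.33 s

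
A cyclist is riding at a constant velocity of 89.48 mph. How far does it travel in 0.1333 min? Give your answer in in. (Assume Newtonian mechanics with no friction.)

v = 89.48 mph × 0.44704 = 40.0011 m/s
t = 0.1333 min × 60.0 = 7.998 s
d = v × t = 40.0011 × 7.998 = 319.929 m
d = 319.929 m / 0.0254 = 12600 in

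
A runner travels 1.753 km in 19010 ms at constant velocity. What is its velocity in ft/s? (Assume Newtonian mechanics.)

d = 1.753 km × 1000.0 = 1753.0 m
t = 19010 ms × 0.001 = 19.01 s
v = d / t = 1753.0 / 19.01 = 92.2146 m/s
v = 92.2146 m/s / 0.3048 = 302.5 ft/s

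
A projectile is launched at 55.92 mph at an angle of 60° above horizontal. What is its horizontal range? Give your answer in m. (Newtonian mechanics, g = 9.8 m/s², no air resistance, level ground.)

v₀ = 55.92 mph × 0.44704 = 24.9985 m/s
R = v₀² × sin(2θ) / g = 24.9985² × sin(2 × 60°) / 9.8 = 624.925 × 0.866025 / 9.8 = 55.22 m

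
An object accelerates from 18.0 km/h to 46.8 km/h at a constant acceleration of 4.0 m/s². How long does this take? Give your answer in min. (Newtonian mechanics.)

v₀ = 18.0 km/h × 0.2777777777777778 = 5.0 m/s
v = 46.8 km/h × 0.2777777777777778 = 13.0 m/s
t = (v - v₀) / a = (13.0 - 5.0) / 4.0 = 2.0 s
t = 2.0 s / 60.0 = 0.03333 min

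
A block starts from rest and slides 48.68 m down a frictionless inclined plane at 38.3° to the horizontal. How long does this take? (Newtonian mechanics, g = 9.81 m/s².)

a = g sin(θ) = 9.81 × sin(38.3°) = 6.08 m/s²
t = √(2d/a) = √(2 × 48.68 / 6.08) = 4.0 s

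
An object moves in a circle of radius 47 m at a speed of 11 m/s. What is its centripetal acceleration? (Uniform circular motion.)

a_c = v²/r = 11²/47 = 121/47 = 2.57 m/s²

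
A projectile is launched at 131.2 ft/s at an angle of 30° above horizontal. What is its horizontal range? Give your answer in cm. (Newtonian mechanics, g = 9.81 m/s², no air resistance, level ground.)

v₀ = 131.2 ft/s × 0.3048 = 39.9898 m/s
R = v₀² × sin(2θ) / g = 39.9898² × sin(2 × 30°) / 9.81 = 1599.18 × 0.866025 / 9.81 = 141.175 m
R = 141.175 m / 0.01 = 14120 cm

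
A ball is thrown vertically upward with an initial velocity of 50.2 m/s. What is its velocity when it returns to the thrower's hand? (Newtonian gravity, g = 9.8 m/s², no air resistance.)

By conservation of energy (no air resistance), the ball returns to the throw height with the same speed as launch, but directed downward.
|v_ground| = v₀ = 50.2 m/s
v_ground = 50.2 m/s (downward)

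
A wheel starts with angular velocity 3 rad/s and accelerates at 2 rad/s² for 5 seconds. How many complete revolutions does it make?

θ = ω₀t + ½αt² = 3×5 + ½×2×5² = 40.0 rad
Total revolutions = θ/(2π) = 40.0/(2π) = 6.37
Complete revolutions = ⌊6.37⌋ = 6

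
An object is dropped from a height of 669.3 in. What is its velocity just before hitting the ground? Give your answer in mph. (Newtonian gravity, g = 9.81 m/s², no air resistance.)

h = 669.3 in × 0.0254 = 17.0002 m
v = √(2gh) = √(2 × 9.81 × 17.0002) = 18.2632 m/s
v = 18.2632 m/s / 0.44704 = 40.85 mph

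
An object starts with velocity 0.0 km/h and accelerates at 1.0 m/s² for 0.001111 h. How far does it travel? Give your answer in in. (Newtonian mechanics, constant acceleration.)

v₀ = 0.0 km/h × 0.2777777777777778 = 0.0 m/s
t = 0.001111 h × 3600.0 = 3.9996 s
d = v₀ × t + ½ × a × t² = 0.0 × 3.9996 + 0.5 × 1.0 × 3.9996² = 7.9984 m
d = 7.9984 m / 0.0254 = 314.9 in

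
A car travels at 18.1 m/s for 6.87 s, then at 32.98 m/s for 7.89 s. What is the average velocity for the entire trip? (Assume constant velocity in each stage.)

d₁ = v₁t₁ = 18.1 × 6.87 = 124.347 m
d₂ = v₂t₂ = 32.98 × 7.89 = 260.2122 m
d_total = 384.5592 m, t_total = 14.76 s
v_avg = d_total/t_total = 384.5592/14.76 = 26.05 m/s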